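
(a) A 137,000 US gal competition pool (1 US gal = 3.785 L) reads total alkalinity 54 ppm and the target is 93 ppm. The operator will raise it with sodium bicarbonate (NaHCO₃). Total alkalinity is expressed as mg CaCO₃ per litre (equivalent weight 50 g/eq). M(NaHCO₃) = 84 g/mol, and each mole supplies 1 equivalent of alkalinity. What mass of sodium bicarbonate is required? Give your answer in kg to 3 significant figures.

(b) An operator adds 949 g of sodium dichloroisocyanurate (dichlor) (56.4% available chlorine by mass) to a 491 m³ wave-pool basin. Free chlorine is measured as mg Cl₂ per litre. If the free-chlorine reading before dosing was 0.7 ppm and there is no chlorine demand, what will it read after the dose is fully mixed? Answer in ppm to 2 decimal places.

(a) Volume: 137,000 US gal × 3.785 L/gal = 518,545 L.
(a) Alkalinity to add: (93 − 54) = 39 mg/L as CaCO₃ × 518,545 L = 20,220 g as CaCO₃.
(a) Equivalents: 20,220 g ÷ 50 g/eq = 404.5 eq.
(a) NaHCO₃ supplies 1 eq per mole → 404.5 mol.
(a) Mass: 404.5 mol × 84 g/mol = 33,980 g.

(b) Volume: 491 m³ = 491,000 L.
(b) Available chlorine delivered: 949 g × 0.564 = 535.2 g as Cl₂.
(b) Concentration rise: 535.2 g / 491,000 L = 1.09 mg/L = 1.09 ppm.
(b) Final FC: 0.7 + 1.09 = 1.79 ppm.

(a) 34.0 kg; (b) 1.79 ppm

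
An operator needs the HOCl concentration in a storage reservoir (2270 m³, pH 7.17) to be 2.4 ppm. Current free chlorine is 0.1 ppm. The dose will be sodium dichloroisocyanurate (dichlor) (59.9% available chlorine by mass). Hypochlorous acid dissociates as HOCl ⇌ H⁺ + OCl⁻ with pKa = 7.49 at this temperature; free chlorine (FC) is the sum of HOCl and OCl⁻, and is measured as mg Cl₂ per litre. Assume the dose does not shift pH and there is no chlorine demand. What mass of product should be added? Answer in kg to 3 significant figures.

13.1 kg

Volume: 2270 m³ = 2,270,000 L.
[OCl⁻]/[HOCl] = 10^(pH − pKa) = 10^(7.17 − 7.49) = 0.4786; fraction as HOCl = 1/(1 + 0.4786) = 0.6763.
Free chlorine required for 2.4 ppm HOCl: 2.4 / 0.6763 = 3.549 ppm.
FC to add: 3.549 − 0.1 = 3.449 mg/L as Cl₂.
Cl₂ equivalent: 3.449 mg/L × 2,270,000 L = 7829 g.
Product at 59.9% available Cl: 7829 / 0.599 = 13,070 g.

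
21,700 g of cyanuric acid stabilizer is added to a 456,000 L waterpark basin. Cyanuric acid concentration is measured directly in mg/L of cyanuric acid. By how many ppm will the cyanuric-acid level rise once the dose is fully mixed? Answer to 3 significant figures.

47.6 ppm

Rise: 21,700 g / 456,000 L × 1000 = 47.59 mg/L.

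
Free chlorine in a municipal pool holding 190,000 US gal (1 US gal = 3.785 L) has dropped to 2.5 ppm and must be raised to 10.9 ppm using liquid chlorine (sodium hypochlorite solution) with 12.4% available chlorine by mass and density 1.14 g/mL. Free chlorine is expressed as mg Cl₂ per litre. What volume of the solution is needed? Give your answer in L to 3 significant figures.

Volume: 190,000 US gal × 3.785 L/gal = 719,150 L.
Chlorine deficit: 10.9 − 2.5 = 8.4 ppm = 8.4 mg/L as Cl₂.
Cl₂ equivalent needed: 8.4 mg/L × 719,150 L = 6,041,000 mg = 6041 g.
Product at 12.4% available chlorine: 6041 / 0.124 = 48,720 g.
Volume at density 1.14 g/mL: 48,720 g ÷ 1.14 g/mL = 42,730 mL.

42.7 L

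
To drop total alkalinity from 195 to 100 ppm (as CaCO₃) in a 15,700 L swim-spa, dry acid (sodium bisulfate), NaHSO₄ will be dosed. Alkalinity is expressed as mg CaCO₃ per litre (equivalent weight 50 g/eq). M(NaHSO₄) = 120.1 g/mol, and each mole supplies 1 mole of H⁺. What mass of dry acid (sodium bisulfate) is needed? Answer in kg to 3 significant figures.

Alkalinity to neutralize: (195 − 100) = 95 mg/L as CaCO₃ × 15,700 L = 1492 g as CaCO₃.
Equivalents of H⁺ required: 1492 ÷ 50 g/eq = 29.83 eq = 29.83 mol NaHSO₄.
Mass of NaHSO₄: 29.83 × 120.1 = 3583 g.

3.58 kg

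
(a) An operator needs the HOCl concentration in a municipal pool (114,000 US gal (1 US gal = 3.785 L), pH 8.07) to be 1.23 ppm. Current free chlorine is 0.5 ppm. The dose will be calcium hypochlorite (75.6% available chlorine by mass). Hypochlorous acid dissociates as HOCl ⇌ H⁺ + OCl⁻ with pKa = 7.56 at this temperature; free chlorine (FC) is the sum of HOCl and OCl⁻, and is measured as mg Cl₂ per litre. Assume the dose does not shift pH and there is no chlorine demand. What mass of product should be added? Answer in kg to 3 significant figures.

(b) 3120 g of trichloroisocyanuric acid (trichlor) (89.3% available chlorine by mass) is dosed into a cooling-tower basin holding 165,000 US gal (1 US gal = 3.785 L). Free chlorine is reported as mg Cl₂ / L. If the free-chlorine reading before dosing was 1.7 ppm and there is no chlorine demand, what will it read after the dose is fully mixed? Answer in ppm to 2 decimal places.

(a) Volume: 114,000 US gal × 3.785 L/gal = 431,490 L.
(a) [OCl⁻]/[HOCl] = 10^(pH − pKa) = 10^(8.07 − 7.56) = 3.236; fraction as HOCl = 1/(1 + 3.236) = 0.2361.
(a) Free chlorine required for 1.23 ppm HOCl: 1.23 / 0.2361 = 5.21 ppm.
(a) FC to add: 5.21 − 0.5 = 4.71 mg/L as Cl₂.
(a) Cl₂ equivalent: 4.71 mg/L × 431,490 L = 2032 g.
(a) Product at 75.6% available Cl: 2032 / 0.756 = 2688 g.

(b) Volume: 165,000 US gal × 3.785 L/gal = 624,525 L.
(b) Available chlorine delivered: 3120 g × 0.893 = 2786 g as Cl₂.
(b) Concentration rise: 2786 g / 624,525 L = 4.461 mg/L = 4.46 ppm.
(b) Final FC: 1.7 + 4.46 = 6.16 ppm.

(a) 2.69 kg; (b) 6.16 ppm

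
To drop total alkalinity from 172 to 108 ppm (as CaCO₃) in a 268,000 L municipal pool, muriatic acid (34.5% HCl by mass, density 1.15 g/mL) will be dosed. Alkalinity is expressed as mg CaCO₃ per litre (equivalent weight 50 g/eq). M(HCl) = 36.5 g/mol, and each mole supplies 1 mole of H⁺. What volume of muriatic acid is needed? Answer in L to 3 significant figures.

31.6 L

Alkalinity to neutralize: (172 − 108) = 64 mg/L as CaCO₃ × 268,000 L = 17,150 g as CaCO₃.
Equivalents of H⁺ required: 17,150 ÷ 50 g/eq = 343 eq = 343 mol HCl.
Mass of HCl: 343 × 36.5 = 12,520 g.
Mass of 34.5% solution: 12,520 / 0.345 = 36,290 g.
Volume: 36,290 g ÷ 1.15 g/mL = 31,560 mL.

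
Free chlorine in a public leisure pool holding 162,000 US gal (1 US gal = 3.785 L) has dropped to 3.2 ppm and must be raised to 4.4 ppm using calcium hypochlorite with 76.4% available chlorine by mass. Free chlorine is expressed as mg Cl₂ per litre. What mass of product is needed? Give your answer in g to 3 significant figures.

Volume: 162,000 US gal × 3.785 L/gal = 613,170 L.
Chlorine deficit: 4.4 − 3.2 = 1.2 ppm = 1.2 mg/L as Cl₂.
Cl₂ equivalent needed: 1.2 mg/L × 613,170 L = 735,800 mg = 735.8 g.
Product at 76.4% available chlorine: 735.8 / 0.764 = 963.1 g.

963 g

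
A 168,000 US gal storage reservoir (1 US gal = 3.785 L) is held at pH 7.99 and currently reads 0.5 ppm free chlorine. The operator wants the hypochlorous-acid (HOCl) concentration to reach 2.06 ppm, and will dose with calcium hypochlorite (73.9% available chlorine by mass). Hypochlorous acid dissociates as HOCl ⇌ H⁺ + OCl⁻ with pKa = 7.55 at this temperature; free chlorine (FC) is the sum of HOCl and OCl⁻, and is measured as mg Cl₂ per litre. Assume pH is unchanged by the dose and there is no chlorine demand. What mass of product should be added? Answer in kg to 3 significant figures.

Volume: 168,000 US gal × 3.785 L/gal = 635,880 L.
[OCl⁻]/[HOCl] = 10^(pH − pKa) = 10^(7.99 − 7.55) = 2.754; fraction as HOCl = 1/(1 + 2.754) = 0.2664.
Free chlorine required for 2.06 ppm HOCl: 2.06 / 0.2664 = 7.734 ppm.
FC to add: 7.734 − 0.5 = 7.234 mg/L as Cl₂.
Cl₂ equivalent: 7.234 mg/L × 635,880 L = 4600 g.
Product at 73.9% available Cl: 4600 / 0.739 = 6224 g.

6.22 kg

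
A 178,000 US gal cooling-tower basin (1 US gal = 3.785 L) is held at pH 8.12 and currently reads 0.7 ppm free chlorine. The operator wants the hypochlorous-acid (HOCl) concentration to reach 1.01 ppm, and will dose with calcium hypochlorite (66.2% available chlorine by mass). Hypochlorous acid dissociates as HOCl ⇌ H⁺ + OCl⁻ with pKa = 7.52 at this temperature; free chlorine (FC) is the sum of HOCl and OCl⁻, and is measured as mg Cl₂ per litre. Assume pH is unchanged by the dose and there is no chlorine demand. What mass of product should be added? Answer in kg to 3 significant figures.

Volume: 178,000 US gal × 3.785 L/gal = 673,730 L.
[OCl⁻]/[HOCl] = 10^(pH − pKa) = 10^(8.12 − 7.52) = 3.981; fraction as HOCl = 1/(1 + 3.981) = 0.2008.
Free chlorine required for 1.01 ppm HOCl: 1.01 / 0.2008 = 5.031 ppm.
FC to add: 5.031 − 0.7 = 4.331 mg/L as Cl₂.
Cl₂ equivalent: 4.331 mg/L × 673,730 L = 2918 g.
Product at 66.2% available Cl: 2918 / 0.662 = 4408 g.

4.41 kg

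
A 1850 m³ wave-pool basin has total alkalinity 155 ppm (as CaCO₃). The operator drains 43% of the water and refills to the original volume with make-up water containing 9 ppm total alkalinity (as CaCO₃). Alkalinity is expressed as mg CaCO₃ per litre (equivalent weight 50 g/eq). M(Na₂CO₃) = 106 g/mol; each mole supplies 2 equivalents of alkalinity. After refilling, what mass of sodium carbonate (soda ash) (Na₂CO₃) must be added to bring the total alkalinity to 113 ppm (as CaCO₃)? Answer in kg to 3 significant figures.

40.7 kg

Volume: 1850 m³ = 1,850,000 L.
After draining 43% and refilling: 155 × 0.57 + 9 × 0.43 = 92.22 ppm.
Deficit to target: 113 − 92.22 = 20.78 mg/L.
As CaCO₃: 20.78 mg/L × 1,850,000 L = 38,440 g; ÷ 50 g/eq ÷ 2 = 384.4 mol Na₂CO₃.
Mass: 384.4 × 106 = 40,750 g.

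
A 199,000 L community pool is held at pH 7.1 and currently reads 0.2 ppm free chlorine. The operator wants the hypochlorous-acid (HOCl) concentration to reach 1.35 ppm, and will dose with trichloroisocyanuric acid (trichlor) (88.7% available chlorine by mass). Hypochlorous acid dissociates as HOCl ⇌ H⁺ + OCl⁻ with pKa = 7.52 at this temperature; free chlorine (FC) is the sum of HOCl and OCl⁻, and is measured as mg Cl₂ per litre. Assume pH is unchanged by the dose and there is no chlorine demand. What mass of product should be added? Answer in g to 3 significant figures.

[OCl⁻]/[HOCl] = 10^(pH − pKa) = 10^(7.1 − 7.52) = 0.3802; fraction as HOCl = 1/(1 + 0.3802) = 0.7245.
Free chlorine required for 1.35 ppm HOCl: 1.35 / 0.7245 = 1.863 ppm.
FC to add: 1.863 − 0.2 = 1.663 mg/L as Cl₂.
Cl₂ equivalent: 1.663 mg/L × 199,000 L = 331 g.
Product at 88.7% available Cl: 331 / 0.887 = 373.2 g.

373 g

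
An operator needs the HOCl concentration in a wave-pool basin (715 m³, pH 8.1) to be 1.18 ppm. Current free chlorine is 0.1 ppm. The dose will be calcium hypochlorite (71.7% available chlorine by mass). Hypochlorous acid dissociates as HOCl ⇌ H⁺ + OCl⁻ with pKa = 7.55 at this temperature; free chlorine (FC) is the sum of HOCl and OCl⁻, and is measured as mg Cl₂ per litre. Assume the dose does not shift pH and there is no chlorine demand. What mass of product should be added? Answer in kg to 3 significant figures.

5.25 kg

Volume: 715 m³ = 715,000 L.
[OCl⁻]/[HOCl] = 10^(pH − pKa) = 10^(8.1 − 7.55) = 3.548; fraction as HOCl = 1/(1 + 3.548) = 0.2199.
Free chlorine required for 1.18 ppm HOCl: 1.18 / 0.2199 = 5.367 ppm.
FC to add: 5.367 − 0.1 = 5.267 mg/L as Cl₂.
Cl₂ equivalent: 5.267 mg/L × 715,000 L = 3766 g.
Product at 71.7% available Cl: 3766 / 0.717 = 5252 g.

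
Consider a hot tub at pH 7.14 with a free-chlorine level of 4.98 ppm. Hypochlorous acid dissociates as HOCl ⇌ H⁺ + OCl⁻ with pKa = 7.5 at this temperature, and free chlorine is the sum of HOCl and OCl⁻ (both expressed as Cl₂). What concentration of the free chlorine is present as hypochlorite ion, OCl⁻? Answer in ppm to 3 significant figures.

[OCl⁻]/[HOCl] = 10^(pH − pKa) = 10^(7.14 − 7.5) = 10^-0.36 = 0.4365.
Fraction as HOCl = 1 / (1 + 0.4365) = 0.6961.
OCl⁻ = (1 − 0.6961) × 4.98 ppm = 1.513 ppm.

1.51 ppm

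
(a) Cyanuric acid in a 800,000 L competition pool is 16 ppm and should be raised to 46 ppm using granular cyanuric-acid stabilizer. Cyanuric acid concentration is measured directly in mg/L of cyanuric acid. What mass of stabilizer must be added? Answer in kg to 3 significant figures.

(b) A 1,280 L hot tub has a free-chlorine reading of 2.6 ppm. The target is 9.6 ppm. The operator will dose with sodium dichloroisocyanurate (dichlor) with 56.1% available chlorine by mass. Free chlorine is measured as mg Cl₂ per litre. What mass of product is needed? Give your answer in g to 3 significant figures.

(a) 24.0 kg; (b) 16.0 g

(a) CYA to add: (46 − 16) = 30 mg/L × 800,000 L = 24,000 g cyanuric acid.

(b) Chlorine deficit: 9.6 − 2.6 = 7 ppm = 7 mg/L as Cl₂.
(b) Cl₂ equivalent needed: 7 mg/L × 1,280 L = 8960 mg = 8.96 g.
(b) Product at 56.1% available chlorine: 8.96 / 0.561 = 15.97 g.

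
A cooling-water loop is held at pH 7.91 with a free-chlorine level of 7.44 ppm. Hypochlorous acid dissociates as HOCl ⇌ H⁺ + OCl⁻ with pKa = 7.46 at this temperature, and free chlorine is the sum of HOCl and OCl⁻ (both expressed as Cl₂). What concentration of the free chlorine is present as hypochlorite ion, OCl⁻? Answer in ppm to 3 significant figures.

[OCl⁻]/[HOCl] = 10^(pH − pKa) = 10^(7.91 − 7.46) = 10^0.45 = 2.818.
Fraction as HOCl = 1 / (1 + 2.818) = 0.2619.
OCl⁻ = (1 − 0.2619) × 7.44 ppm = 5.492 ppm.

5.49 ppm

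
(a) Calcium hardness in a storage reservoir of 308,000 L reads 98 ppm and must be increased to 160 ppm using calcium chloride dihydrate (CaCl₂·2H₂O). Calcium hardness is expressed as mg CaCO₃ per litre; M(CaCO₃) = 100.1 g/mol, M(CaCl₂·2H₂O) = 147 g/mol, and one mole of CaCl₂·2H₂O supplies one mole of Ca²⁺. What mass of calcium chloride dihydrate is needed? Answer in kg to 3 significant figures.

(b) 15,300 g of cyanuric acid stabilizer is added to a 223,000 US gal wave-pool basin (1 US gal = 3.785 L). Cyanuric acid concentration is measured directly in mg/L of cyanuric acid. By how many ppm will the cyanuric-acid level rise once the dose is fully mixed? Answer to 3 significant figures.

(a) 28.0 kg; (b) 18.1 ppm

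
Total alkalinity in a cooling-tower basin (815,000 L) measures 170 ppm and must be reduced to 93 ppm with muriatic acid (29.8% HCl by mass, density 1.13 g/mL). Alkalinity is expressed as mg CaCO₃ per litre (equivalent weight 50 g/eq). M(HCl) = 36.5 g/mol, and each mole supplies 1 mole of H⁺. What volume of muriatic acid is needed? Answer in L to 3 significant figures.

136 L

Alkalinity to neutralize: (170 − 93) = 77 mg/L as CaCO₃ × 815,000 L = 62,760 g as CaCO₃.
Equivalents of H⁺ required: 62,760 ÷ 50 g/eq = 1255 eq = 1255 mol HCl.
Mass of HCl: 1255 × 36.5 = 45,810 g.
Mass of 29.8% solution: 45,810 / 0.298 = 153,700 g.
Volume: 153,700 g ÷ 1.13 g/mL = 136,000 mL.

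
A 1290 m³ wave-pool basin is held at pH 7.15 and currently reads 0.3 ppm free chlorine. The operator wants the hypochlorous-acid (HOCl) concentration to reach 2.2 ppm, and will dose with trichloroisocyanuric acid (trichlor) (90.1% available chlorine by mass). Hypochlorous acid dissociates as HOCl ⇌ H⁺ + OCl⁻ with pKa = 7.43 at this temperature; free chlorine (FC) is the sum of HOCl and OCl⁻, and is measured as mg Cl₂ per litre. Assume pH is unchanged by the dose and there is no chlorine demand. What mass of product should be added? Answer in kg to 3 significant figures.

Volume: 1290 m³ = 1,290,000 L.
[OCl⁻]/[HOCl] = 10^(pH − pKa) = 10^(7.15 − 7.43) = 0.5248; fraction as HOCl = 1/(1 + 0.5248) = 0.6558.
Free chlorine required for 2.2 ppm HOCl: 2.2 / 0.6558 = 3.355 ppm.
FC to add: 3.355 − 0.3 = 3.055 mg/L as Cl₂.
Cl₂ equivalent: 3.055 mg/L × 1,290,000 L = 3940 g.
Product at 90.1% available Cl: 3940 / 0.901 = 4373 g.

4.37 kg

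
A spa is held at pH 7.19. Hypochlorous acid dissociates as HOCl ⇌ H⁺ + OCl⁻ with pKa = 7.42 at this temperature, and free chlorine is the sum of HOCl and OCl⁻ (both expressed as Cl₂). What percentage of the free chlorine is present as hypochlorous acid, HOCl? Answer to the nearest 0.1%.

62.9%

[OCl⁻]/[HOCl] = 10^(pH − pKa) = 10^(7.19 − 7.42) = 10^-0.23 = 0.5888.
Fraction as HOCl = 1 / (1 + 0.5888) = 0.6294.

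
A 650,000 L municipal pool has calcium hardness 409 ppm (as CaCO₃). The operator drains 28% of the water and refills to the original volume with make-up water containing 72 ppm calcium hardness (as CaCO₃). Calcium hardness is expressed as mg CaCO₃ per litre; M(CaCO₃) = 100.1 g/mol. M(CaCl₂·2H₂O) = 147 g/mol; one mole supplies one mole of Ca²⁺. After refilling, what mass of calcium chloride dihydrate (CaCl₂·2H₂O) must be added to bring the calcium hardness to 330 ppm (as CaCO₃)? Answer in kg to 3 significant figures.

After draining 28% and refilling: 409 × 0.72 + 72 × 0.28 = 314.64 ppm.
Deficit to target: 330 − 314.64 = 15.36 mg/L.
As CaCO₃: 15.36 mg/L × 650,000 L = 9984 g; ÷ 100.1 = 99.74 mol Ca²⁺.
Mass: 99.74 × 147 = 14,660 g.

14.7 kg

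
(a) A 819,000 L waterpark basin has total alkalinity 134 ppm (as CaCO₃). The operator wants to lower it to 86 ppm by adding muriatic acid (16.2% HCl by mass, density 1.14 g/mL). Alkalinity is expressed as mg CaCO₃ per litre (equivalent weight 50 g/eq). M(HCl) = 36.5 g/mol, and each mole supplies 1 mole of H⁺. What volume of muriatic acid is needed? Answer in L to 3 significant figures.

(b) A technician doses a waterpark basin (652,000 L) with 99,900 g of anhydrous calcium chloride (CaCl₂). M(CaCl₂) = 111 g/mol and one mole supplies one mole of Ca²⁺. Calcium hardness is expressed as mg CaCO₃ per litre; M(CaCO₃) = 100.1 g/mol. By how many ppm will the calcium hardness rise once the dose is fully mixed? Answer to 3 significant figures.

(a) 155 L; (b) 138 ppm

(a) Alkalinity to neutralize: (134 − 86) = 48 mg/L as CaCO₃ × 819,000 L = 39,310 g as CaCO₃.
(a) Equivalents of H⁺ required: 39,310 ÷ 50 g/eq = 786.2 eq = 786.2 mol HCl.
(a) Mass of HCl: 786.2 × 36.5 = 28,700 g.
(a) Mass of 16.2% solution: 28,700 / 0.162 = 177,100 g.
(a) Volume: 177,100 g ÷ 1.14 g/mL = 155,400 mL.

(b) Moles of Ca²⁺: 99,900 g ÷ 111 g/mol = 900 mol.
(b) As CaCO₃: 900 mol × 100.1 g/mol = 90,090 g.
(b) Rise: 90,090 g / 652,000 L × 1000 = 138.2 mg/L.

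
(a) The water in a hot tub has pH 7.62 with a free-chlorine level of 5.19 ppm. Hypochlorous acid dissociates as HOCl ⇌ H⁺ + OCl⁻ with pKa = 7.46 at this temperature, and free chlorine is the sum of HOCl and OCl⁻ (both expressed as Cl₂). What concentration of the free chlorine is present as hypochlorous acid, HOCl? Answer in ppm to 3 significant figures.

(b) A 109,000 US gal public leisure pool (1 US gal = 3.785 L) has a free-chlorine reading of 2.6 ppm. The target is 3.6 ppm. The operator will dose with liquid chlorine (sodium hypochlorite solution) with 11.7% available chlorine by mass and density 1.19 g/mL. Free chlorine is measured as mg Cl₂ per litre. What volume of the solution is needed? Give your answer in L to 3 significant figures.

(a) 2.12 ppm; (b) 2.96 L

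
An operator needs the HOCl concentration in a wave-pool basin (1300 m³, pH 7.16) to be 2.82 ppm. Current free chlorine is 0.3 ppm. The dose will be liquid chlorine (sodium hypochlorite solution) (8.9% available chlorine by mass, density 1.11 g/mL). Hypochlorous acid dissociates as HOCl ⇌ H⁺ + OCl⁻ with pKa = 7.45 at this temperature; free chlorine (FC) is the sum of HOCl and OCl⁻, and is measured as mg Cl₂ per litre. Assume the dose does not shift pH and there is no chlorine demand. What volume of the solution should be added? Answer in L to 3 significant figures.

Volume: 1300 m³ = 1,300,000 L.
[OCl⁻]/[HOCl] = 10^(pH − pKa) = 10^(7.16 − 7.45) = 0.5129; fraction as HOCl = 1/(1 + 0.5129) = 0.661.
Free chlorine required for 2.82 ppm HOCl: 2.82 / 0.661 = 4.266 ppm.
FC to add: 4.266 − 0.3 = 3.966 mg/L as Cl₂.
Cl₂ equivalent: 3.966 mg/L × 1,300,000 L = 5156 g.
Product at 8.9% available Cl: 5156 / 0.089 = 57,930 g.
Volume: 57,930 g ÷ 1.11 g/mL = 52,190 mL.

52.2 L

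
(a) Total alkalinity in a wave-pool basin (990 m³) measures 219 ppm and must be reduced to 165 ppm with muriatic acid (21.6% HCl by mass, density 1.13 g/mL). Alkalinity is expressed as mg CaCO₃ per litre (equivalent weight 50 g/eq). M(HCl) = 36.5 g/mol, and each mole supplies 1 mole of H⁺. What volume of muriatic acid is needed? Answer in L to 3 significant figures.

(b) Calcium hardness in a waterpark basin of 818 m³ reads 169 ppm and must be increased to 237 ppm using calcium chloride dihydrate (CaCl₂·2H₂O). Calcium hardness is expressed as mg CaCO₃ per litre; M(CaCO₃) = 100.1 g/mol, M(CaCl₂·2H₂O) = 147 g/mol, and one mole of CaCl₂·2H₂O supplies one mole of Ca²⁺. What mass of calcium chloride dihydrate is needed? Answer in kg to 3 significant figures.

(a) 160 L; (b) 81.7 kg

(a) Volume: 990 m³ = 990,000 L.
(a) Alkalinity to neutralize: (219 − 165) = 54 mg/L as CaCO₃ × 990,000 L = 53,460 g as CaCO₃.
(a) Equivalents of H⁺ required: 53,460 ÷ 50 g/eq = 1069 eq = 1069 mol HCl.
(a) Mass of HCl: 1069 × 36.5 = 39,030 g.
(a) Mass of 21.6% solution: 39,030 / 0.216 = 180,700 g.
(a) Volume: 180,700 g ÷ 1.13 g/mL = 159,900 mL.

(b) Volume: 818 m³ = 818,000 L.
(b) Hardness to add: (237 − 169) = 68 mg/L as CaCO₃ × 818,000 L = 55,620 g as CaCO₃.
(b) Moles of Ca²⁺ (1 mol Ca²⁺ ≡ 1 mol CaCO₃): 55,620 / 100.1 g/mol = 555.7 mol.
(b) Mass of CaCl₂·2H₂O: 555.7 × 147 = 81,690 g.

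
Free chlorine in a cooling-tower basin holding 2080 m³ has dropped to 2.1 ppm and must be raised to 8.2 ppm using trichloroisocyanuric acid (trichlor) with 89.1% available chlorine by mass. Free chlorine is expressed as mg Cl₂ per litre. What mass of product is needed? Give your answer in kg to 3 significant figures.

Volume: 2080 m³ = 2,080,000 L.
Chlorine deficit: 8.2 − 2.1 = 6.1 ppm = 6.1 mg/L as Cl₂.
Cl₂ equivalent needed: 6.1 mg/L × 2,080,000 L = 12,690,000 mg = 12,690 g.
Product at 89.1% available chlorine: 12,690 / 0.891 = 14,240 g.

14.2 kg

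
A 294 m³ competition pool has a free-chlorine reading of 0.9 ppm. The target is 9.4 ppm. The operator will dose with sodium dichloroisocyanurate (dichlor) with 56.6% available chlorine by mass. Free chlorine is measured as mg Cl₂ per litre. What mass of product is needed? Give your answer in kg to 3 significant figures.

Volume: 294 m³ = 294,000 L.
Chlorine deficit: 9.4 − 0.9 = 8.5 ppm = 8.5 mg/L as Cl₂.
Cl₂ equivalent needed: 8.5 mg/L × 294,000 L = 2,499,000 mg = 2499 g.
Product at 56.6% available chlorine: 2499 / 0.566 = 4415 g.

4.42 kg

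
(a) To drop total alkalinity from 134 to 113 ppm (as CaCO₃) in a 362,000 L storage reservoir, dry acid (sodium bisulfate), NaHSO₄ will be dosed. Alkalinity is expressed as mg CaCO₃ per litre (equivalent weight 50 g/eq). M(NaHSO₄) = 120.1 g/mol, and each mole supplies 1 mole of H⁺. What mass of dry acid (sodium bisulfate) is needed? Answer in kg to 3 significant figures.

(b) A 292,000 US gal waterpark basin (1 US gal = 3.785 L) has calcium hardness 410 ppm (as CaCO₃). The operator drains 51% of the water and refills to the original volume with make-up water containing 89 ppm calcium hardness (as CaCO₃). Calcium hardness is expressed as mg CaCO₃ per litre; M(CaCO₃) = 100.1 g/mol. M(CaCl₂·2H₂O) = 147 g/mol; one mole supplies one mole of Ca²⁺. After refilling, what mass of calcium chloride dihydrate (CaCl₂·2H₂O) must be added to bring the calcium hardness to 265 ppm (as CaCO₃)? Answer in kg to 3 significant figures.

(a) 18.3 kg; (b) 30.4 kg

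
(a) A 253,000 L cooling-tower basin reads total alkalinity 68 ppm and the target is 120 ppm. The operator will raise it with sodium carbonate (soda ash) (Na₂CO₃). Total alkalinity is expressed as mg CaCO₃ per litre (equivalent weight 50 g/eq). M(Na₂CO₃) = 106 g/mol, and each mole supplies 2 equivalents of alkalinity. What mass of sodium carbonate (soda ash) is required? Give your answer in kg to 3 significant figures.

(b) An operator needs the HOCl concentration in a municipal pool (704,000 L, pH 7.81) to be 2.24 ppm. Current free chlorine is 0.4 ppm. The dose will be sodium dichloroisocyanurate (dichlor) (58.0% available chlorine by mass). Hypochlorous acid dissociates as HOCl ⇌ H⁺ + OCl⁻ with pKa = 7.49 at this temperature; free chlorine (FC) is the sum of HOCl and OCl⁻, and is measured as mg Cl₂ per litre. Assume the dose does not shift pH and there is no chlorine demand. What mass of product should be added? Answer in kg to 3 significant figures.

(a) 13.9 kg; (b) 7.91 kg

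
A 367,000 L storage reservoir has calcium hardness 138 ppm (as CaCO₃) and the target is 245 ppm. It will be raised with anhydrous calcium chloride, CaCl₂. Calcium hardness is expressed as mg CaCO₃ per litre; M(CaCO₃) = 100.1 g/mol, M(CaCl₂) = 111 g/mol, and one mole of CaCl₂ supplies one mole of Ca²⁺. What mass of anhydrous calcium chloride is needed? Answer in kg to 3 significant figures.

43.5 kg

Hardness to add: (245 − 138) = 107 mg/L as CaCO₃ × 367,000 L = 39,270 g as CaCO₃.
Moles of Ca²⁺ (1 mol Ca²⁺ ≡ 1 mol CaCO₃): 39,270 / 100.1 g/mol = 392.3 mol.
Mass of CaCl₂: 392.3 × 111 = 43,550 g.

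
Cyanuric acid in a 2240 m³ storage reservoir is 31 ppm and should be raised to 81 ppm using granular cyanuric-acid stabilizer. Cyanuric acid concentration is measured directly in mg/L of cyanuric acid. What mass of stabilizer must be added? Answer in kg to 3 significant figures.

Volume: 2240 m³ = 2,240,000 L.
CYA to add: (81 − 31) = 50 mg/L × 2,240,000 L = 112,000 g cyanuric acid.

112 kg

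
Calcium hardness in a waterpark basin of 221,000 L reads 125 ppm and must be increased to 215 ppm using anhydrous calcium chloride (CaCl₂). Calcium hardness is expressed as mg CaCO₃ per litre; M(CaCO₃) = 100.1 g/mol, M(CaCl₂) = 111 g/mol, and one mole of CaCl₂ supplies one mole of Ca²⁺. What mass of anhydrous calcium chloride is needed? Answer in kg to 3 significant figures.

22.1 kg

Hardness to add: (215 − 125) = 90 mg/L as CaCO₃ × 221,000 L = 19,890 g as CaCO₃.
Moles of Ca²⁺ (1 mol Ca²⁺ ≡ 1 mol CaCO₃): 19,890 / 100.1 g/mol = 198.7 mol.
Mass of CaCl₂: 198.7 × 111 = 22,060 g.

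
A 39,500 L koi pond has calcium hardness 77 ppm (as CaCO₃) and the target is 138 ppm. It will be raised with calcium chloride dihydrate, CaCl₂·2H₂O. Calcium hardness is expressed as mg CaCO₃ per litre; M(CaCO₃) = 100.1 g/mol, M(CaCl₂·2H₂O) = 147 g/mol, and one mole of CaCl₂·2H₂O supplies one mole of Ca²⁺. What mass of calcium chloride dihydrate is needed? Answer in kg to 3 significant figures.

3.54 kg

Hardness to add: (138 − 77) = 61 mg/L as CaCO₃ × 39,500 L = 2410 g as CaCO₃.
Moles of Ca²⁺ (1 mol Ca²⁺ ≡ 1 mol CaCO₃): 2410 / 100.1 g/mol = 24.07 mol.
Mass of CaCl₂·2H₂O: 24.07 × 147 = 3538 g.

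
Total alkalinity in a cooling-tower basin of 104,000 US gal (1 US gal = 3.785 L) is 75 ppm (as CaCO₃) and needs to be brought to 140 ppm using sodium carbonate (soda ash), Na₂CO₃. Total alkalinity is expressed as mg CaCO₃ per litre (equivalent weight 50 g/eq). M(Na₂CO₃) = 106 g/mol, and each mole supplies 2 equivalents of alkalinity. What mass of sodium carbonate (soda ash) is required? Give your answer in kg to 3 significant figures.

27.1 kg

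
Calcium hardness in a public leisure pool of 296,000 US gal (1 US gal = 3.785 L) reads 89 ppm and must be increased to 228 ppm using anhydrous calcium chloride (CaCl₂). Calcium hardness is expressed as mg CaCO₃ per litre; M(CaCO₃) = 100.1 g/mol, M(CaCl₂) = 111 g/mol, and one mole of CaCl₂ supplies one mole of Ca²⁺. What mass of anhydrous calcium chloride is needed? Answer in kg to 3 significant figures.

Volume: 296,000 US gal × 3.785 L/gal = 1,120,360 L.
Hardness to add: (228 − 89) = 139 mg/L as CaCO₃ × 1,120,360 L = 155,700 g as CaCO₃.
Moles of Ca²⁺ (1 mol Ca²⁺ ≡ 1 mol CaCO₃): 155,700 / 100.1 g/mol = 1556 mol.
Mass of CaCl₂: 1556 × 111 = 172,700 g.

173 kg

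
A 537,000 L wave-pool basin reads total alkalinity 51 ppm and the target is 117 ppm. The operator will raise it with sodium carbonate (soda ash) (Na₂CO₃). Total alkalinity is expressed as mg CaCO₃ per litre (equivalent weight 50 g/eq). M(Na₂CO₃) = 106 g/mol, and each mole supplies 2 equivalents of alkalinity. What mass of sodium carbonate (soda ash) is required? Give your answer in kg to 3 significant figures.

37.6 kg

Alkalinity to add: (117 − 51) = 66 mg/L as CaCO₃ × 537,000 L = 35,440 g as CaCO₃.
Equivalents: 35,440 g ÷ 50 g/eq = 708.8 eq.
Each mole of Na₂CO₃ supplies 2 eq, so 708.8 / 2 = 354.4 mol.
Mass: 354.4 mol × 106 g/mol = 37,570 g.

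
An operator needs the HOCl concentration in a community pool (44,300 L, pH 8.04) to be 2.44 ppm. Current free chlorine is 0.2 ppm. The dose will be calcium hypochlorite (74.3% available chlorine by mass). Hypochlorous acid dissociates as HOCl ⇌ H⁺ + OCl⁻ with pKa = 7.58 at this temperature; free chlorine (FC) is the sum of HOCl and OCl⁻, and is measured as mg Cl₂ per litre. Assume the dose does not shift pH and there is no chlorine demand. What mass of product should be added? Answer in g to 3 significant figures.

553 g

[OCl⁻]/[HOCl] = 10^(pH − pKa) = 10^(8.04 − 7.58) = 2.884; fraction as HOCl = 1/(1 + 2.884) = 0.2575.
Free chlorine required for 2.44 ppm HOCl: 2.44 / 0.2575 = 9.477 ppm.
FC to add: 9.477 − 0.2 = 9.277 mg/L as Cl₂.
Cl₂ equivalent: 9.277 mg/L × 44,300 L = 411 g.
Product at 74.3% available Cl: 411 / 0.743 = 553.1 g.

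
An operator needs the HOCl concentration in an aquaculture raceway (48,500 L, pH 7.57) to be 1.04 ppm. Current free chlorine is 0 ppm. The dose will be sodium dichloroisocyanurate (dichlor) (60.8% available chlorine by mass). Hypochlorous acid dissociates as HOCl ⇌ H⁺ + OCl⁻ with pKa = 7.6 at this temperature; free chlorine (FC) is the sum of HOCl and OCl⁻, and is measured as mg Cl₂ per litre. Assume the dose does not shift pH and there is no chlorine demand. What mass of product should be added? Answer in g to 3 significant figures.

160 g

[OCl⁻]/[HOCl] = 10^(pH − pKa) = 10^(7.57 − 7.6) = 0.9333; fraction as HOCl = 1/(1 + 0.9333) = 0.5173.
Free chlorine required for 1.04 ppm HOCl: 1.04 / 0.5173 = 2.011 ppm.
FC to add: 2.011 − 0 = 2.011 mg/L as Cl₂.
Cl₂ equivalent: 2.011 mg/L × 48,500 L = 97.51 g.
Product at 60.8% available Cl: 97.51 / 0.608 = 160.4 g.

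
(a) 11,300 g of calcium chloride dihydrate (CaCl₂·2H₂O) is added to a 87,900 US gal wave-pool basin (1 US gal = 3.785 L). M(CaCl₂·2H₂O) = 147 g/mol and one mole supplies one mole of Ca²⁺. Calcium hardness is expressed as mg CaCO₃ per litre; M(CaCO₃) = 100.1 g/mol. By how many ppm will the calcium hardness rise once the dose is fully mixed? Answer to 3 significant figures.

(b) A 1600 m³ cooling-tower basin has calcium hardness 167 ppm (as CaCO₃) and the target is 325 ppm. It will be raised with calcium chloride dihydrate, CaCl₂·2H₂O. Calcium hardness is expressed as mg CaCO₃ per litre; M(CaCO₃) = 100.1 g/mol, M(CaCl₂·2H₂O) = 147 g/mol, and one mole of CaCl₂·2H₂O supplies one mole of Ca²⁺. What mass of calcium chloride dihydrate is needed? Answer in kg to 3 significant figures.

(a) Volume: 87,900 US gal × 3.785 L/gal = 332,702 L.
(a) Moles of Ca²⁺: 11,300 g ÷ 147 g/mol = 76.87 mol.
(a) As CaCO₃: 76.87 mol × 100.1 g/mol = 7695 g.
(a) Rise: 7695 g / 332,702 L × 1000 = 23.13 mg/L.

(b) Volume: 1600 m³ = 1,600,000 L.
(b) Hardness to add: (325 − 167) = 158 mg/L as CaCO₃ × 1,600,000 L = 252,800 g as CaCO₃.
(b) Moles of Ca²⁺ (1 mol Ca²⁺ ≡ 1 mol CaCO₃): 252,800 / 100.1 g/mol = 2525 mol.
(b) Mass of CaCl₂·2H₂O: 2525 × 147 = 371,200 g.

(a) 23.1 ppm; (b) 371 kg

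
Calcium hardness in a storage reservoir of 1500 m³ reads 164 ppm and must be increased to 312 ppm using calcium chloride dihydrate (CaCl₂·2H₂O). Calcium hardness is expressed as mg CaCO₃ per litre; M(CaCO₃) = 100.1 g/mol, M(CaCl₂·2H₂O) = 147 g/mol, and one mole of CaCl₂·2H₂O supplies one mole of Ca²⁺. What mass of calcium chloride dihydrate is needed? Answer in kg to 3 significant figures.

326 kg

Volume: 1500 m³ = 1,500,000 L.
Hardness to add: (312 − 164) = 148 mg/L as CaCO₃ × 1,500,000 L = 222,000 g as CaCO₃.
Moles of Ca²⁺ (1 mol Ca²⁺ ≡ 1 mol CaCO₃): 222,000 / 100.1 g/mol = 2218 mol.
Mass of CaCl₂·2H₂O: 2218 × 147 = 326,000 g.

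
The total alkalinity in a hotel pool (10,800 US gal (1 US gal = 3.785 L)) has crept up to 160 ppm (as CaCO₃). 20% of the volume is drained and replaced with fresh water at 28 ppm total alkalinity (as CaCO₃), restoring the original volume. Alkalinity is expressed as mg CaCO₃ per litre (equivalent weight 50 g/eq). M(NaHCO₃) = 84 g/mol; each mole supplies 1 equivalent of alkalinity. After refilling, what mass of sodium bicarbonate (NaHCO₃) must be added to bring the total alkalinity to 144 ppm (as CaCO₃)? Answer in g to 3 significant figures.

714 g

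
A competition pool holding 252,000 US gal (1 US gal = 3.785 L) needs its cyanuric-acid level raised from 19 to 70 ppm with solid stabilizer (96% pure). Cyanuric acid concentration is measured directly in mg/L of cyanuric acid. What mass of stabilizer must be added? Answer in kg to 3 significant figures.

50.7 kg

Volume: 252,000 US gal × 3.785 L/gal = 953,820 L.
CYA to add: (70 − 19) = 51 mg/L × 953,820 L = 48,640 g cyanuric acid.
At 96% purity: 48,640 / 0.96 = 50,670 g product.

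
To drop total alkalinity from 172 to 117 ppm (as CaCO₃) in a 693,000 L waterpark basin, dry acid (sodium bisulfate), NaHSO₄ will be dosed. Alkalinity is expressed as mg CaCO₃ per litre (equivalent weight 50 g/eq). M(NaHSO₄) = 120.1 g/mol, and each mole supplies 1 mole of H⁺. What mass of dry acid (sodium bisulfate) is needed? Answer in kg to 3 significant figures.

Alkalinity to neutralize: (172 − 117) = 55 mg/L as CaCO₃ × 693,000 L = 38,120 g as CaCO₃.
Equivalents of H⁺ required: 38,120 ÷ 50 g/eq = 762.3 eq = 762.3 mol NaHSO₄.
Mass of NaHSO₄: 762.3 × 120.1 = 91,550 g.

91.6 kg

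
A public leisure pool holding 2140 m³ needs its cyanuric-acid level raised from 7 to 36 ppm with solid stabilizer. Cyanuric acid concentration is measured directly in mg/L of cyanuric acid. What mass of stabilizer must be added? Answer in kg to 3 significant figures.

Volume: 2140 m³ = 2,140,000 L.
CYA to add: (36 − 7) = 29 mg/L × 2,140,000 L = 62,060 g cyanuric acid.

62.1 kg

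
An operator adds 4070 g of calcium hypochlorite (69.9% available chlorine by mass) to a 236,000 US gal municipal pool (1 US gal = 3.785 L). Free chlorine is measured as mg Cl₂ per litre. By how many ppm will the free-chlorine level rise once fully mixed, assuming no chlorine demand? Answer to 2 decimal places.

3.18 ppm

Volume: 236,000 US gal × 3.785 L/gal = 893,260 L.
Available chlorine delivered: 4070 g × 0.699 = 2845 g as Cl₂.
Concentration rise: 2845 g / 893,260 L = 3.185 mg/L = 3.18 ppm.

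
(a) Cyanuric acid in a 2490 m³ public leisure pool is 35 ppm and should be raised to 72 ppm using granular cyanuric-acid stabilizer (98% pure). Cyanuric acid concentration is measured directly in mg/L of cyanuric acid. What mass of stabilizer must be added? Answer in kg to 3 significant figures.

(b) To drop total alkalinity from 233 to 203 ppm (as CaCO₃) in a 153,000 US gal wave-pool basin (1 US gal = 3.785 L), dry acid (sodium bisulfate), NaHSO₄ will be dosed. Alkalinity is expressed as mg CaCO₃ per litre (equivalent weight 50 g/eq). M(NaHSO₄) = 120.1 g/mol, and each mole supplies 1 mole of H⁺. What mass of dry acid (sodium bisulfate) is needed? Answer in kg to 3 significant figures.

(a) 94.0 kg; (b) 41.7 kg

(a) Volume: 2490 m³ = 2,490,000 L.
(a) CYA to add: (72 − 35) = 37 mg/L × 2,490,000 L = 92,130 g cyanuric acid.
(a) At 98% purity: 92,130 / 0.98 = 94,010 g product.

(b) Volume: 153,000 US gal × 3.785 L/gal = 579,105 L.
(b) Alkalinity to neutralize: (233 − 203) = 30 mg/L as CaCO₃ × 579,105 L = 17,370 g as CaCO₃.
(b) Equivalents of H⁺ required: 17,370 ÷ 50 g/eq = 347.5 eq = 347.5 mol NaHSO₄.
(b) Mass of NaHSO₄: 347.5 × 120.1 = 41,730 g.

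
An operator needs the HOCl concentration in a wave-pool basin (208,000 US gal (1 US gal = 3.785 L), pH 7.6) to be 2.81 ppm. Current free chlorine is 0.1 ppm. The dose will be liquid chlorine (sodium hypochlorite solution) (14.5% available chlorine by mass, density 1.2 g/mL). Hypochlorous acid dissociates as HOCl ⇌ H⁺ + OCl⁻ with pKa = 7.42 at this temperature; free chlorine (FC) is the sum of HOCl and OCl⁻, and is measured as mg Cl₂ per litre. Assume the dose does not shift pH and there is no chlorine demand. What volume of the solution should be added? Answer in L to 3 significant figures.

Volume: 208,000 US gal × 3.785 L/gal = 787,280 L.
[OCl⁻]/[HOCl] = 10^(pH − pKa) = 10^(7.6 − 7.42) = 1.514; fraction as HOCl = 1/(1 + 1.514) = 0.3978.
Free chlorine required for 2.81 ppm HOCl: 2.81 / 0.3978 = 7.063 ppm.
FC to add: 7.063 − 0.1 = 6.963 mg/L as Cl₂.
Cl₂ equivalent: 6.963 mg/L × 787,280 L = 5482 g.
Product at 14.5% available Cl: 5482 / 0.145 = 37,810 g.
Volume: 37,810 g ÷ 1.2 g/mL = 31,510 mL.

31.5 L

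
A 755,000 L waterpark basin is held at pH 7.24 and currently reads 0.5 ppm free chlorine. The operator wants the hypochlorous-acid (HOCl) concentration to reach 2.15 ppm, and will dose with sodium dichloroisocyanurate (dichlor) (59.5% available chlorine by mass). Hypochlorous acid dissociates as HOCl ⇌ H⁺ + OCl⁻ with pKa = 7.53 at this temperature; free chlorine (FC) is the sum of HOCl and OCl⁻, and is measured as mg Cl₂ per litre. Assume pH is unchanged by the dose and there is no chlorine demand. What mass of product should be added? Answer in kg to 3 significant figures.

[OCl⁻]/[HOCl] = 10^(pH − pKa) = 10^(7.24 − 7.53) = 0.5129; fraction as HOCl = 1/(1 + 0.5129) = 0.661.
Free chlorine required for 2.15 ppm HOCl: 2.15 / 0.661 = 3.253 ppm.
FC to add: 3.253 − 0.5 = 2.753 mg/L as Cl₂.
Cl₂ equivalent: 2.753 mg/L × 755,000 L = 2078 g.
Product at 59.5% available Cl: 2078 / 0.595 = 3493 g.

3.49 kg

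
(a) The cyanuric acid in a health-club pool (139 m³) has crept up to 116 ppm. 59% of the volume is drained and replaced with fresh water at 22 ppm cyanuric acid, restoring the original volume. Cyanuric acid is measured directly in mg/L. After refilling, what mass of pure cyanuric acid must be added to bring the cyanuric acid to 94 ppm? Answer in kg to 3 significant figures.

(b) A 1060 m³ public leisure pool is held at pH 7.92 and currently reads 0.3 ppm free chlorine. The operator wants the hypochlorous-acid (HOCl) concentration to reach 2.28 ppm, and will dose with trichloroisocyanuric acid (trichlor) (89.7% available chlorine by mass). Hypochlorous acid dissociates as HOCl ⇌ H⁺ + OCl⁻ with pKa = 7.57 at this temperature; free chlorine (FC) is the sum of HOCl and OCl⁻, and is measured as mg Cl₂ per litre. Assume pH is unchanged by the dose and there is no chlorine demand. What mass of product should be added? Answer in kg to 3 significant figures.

(a) 4.65 kg; (b) 8.37 kg

(a) Volume: 139 m³ = 139,000 L.
(a) After draining 59% and refilling: 116 × 0.41 + 22 × 0.59 = 60.54 ppm.
(a) Deficit to target: 94 − 60.54 = 33.46 mg/L.
(a) Mass: 33.46 mg/L × 139,000 L = 4651 g cyanuric acid.

(b) Volume: 1060 m³ = 1,060,000 L.
(b) [OCl⁻]/[HOCl] = 10^(pH − pKa) = 10^(7.92 − 7.57) = 2.239; fraction as HOCl = 1/(1 + 2.239) = 0.3088.
(b) Free chlorine required for 2.28 ppm HOCl: 2.28 / 0.3088 = 7.384 ppm.
(b) FC to add: 7.384 − 0.3 = 7.084 mg/L as Cl₂.
(b) Cl₂ equivalent: 7.084 mg/L × 1,060,000 L = 7509 g.
(b) Product at 89.7% available Cl: 7509 / 0.897 = 8372 g.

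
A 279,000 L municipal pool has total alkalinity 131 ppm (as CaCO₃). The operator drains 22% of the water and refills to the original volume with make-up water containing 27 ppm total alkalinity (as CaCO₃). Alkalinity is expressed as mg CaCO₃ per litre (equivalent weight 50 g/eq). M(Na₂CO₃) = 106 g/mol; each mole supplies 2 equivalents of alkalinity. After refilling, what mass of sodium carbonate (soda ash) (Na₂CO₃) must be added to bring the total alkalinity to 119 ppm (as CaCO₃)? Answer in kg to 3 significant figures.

3.22 kg

After draining 22% and refilling: 131 × 0.78 + 27 × 0.22 = 108.12 ppm.
Deficit to target: 119 − 108.12 = 10.88 mg/L.
As CaCO₃: 10.88 mg/L × 279,000 L = 3036 g; ÷ 50 g/eq ÷ 2 = 30.36 mol Na₂CO₃.
Mass: 30.36 × 106 = 3218 g.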